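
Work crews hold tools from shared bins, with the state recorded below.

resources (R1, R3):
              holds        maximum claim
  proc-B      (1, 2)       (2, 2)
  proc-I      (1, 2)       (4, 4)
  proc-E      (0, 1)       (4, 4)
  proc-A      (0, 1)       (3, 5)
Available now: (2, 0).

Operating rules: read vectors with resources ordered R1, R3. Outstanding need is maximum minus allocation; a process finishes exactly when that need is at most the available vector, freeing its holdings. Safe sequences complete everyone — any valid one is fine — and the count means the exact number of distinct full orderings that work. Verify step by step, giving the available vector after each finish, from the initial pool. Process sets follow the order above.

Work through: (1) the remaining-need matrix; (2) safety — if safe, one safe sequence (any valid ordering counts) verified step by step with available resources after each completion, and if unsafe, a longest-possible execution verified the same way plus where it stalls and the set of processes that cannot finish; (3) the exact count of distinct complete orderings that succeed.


(1) Outstanding need per process (order R1, R3):
  proc-B: (1, 0)
  proc-I: (3, 2)
  proc-E: (4, 3)
  proc-A: (3, 4)
(2) SAFE — a valid safe sequence is proc-B, proc-I, proc-E, proc-A.
Key observation: at proc-I the run first touches a limit — (3, 2) against (3, 2), exact on a resource it actually requests.
Check, step by step:
  pool = (2, 0)
  proc-B needs (1, 0) <= (2, 0) -> finishes; pool += (1, 2) = (3, 2)
  proc-I needs (3, 2) <= (3, 2) -> finishes; pool += (1, 2) = (4, 4)
  proc-E needs (4, 3) <= (4, 4) -> finishes; pool += (0, 1) = (4, 5)
  proc-A needs (3, 4) <= (4, 5) -> finishes; pool += (0, 1) = (4, 6)
(3) Precisely 2 of the possible complete orderings are safe sequences.


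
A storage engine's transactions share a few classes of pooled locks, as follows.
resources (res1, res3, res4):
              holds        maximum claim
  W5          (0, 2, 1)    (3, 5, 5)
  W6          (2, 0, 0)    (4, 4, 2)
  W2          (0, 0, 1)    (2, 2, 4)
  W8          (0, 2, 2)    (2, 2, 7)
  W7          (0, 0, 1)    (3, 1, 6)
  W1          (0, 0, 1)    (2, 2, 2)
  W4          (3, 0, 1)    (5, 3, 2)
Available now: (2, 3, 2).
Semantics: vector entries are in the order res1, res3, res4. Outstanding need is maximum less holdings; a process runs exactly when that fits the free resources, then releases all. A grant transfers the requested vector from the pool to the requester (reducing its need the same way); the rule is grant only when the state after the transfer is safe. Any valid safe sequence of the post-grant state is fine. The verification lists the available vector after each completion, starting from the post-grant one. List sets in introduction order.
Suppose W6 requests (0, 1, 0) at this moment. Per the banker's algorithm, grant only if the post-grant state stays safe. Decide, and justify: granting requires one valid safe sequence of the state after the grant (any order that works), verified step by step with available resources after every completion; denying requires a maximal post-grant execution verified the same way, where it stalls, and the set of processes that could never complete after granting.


DENY — the pretend-granted state is unsafe.
Key observation: after W1, W2 the pool peaks at (2, 2, 4), and each blocked process is short somewhere: W5 on res1, res3; W6 on res3; W8 on res4; W7 on res1, res4; W4 on res3.
Pretend the grant happened; the run W1, W2 goes as far as possible. Check, step by step:
  pool = (2, 2, 2)
  run W1 (needs (2, 2, 1), free (2, 2, 2)); after release of (0, 0, 1) the pool is (2, 2, 3)
  run W2 (needs (2, 2, 3), free (2, 2, 3)); after release of (0, 0, 1) the pool is (2, 2, 4)
  W5 cannot run: need (3, 3, 4) vs free (2, 2, 4) (insufficient res1 and res3)
  W6 cannot run: need (2, 3, 2) vs free (2, 2, 4) (insufficient res3)
  W8 cannot run: need (2, 0, 5) vs free (2, 2, 4) (insufficient res4)
  W7 cannot run: need (3, 1, 5) vs free (2, 2, 4) (insufficient res1 and res4)
  W4 cannot run: need (2, 3, 1) vs free (2, 2, 4) (insufficient res3)
Processes that could never finish after the grant: W5, W6, W8, W7 and W4.


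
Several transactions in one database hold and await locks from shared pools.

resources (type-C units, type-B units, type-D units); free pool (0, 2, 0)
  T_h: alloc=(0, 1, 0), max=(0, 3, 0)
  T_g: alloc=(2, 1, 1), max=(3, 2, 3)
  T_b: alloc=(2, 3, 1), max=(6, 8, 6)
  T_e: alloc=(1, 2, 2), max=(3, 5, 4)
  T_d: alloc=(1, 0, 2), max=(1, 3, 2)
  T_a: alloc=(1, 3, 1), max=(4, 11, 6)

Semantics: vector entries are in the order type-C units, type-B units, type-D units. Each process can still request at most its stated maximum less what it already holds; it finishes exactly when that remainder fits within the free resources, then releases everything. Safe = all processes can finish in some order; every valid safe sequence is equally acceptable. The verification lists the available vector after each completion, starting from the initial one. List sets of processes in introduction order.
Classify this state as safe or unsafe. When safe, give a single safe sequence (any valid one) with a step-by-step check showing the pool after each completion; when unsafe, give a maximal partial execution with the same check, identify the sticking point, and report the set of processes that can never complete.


SAFE. One safe sequence: T_h, T_d, T_g, T_e, T_b, T_a.
Key observation: at T_h the run first touches a limit — (0, 2, 0) against (0, 2, 0), exact on a resource it actually requests.
Check, step by step:
  pool = (0, 2, 0)
  run T_h (needs (0, 2, 0), free (0, 2, 0)); after release of (0, 1, 0) the pool is (0, 3, 0)
  run T_d (needs (0, 3, 0), free (0, 3, 0)); after release of (1, 0, 2) the pool is (1, 3, 2)
  run T_g (needs (1, 1, 2), free (1, 3, 2)); after release of (2, 1, 1) the pool is (3, 4, 3)
  run T_e (needs (2, 3, 2), free (3, 4, 3)); after release of (1, 2, 2) the pool is (4, 6, 5)
  run T_b (needs (4, 5, 5), free (4, 6, 5)); after release of (2, 3, 1) the pool is (6, 9, 6)
  run T_a (needs (3, 8, 5), free (6, 9, 6)); after release of (1, 3, 1) the pool is (7, 12, 7)


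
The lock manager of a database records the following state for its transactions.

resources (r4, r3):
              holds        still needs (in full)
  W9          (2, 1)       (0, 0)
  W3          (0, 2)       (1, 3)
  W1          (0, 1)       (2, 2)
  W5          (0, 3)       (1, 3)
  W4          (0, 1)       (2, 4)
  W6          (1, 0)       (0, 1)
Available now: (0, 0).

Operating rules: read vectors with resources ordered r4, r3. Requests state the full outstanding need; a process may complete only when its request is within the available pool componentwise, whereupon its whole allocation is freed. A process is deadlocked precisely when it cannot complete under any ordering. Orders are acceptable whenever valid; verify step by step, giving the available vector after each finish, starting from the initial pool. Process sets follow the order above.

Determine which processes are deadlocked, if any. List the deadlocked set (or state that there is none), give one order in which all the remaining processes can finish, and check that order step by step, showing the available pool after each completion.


Deadlocked set: W3, W1, W5 and W4.
Key observation: after W9, W6 complete, (3, 1) is the best the pool ever gets, yet each leftover process wants more r3.
A valid finishing order for the others: W9, W6. Verifying each step:
  pool = (0, 0)
  run W9 (needs (0, 0), free (0, 0)); after release of (2, 1) the pool is (2, 1)
  run W6 (needs (0, 1), free (2, 1)); after release of (1, 0) the pool is (3, 1)
None of the blocked processes ever fits:
  blocked: W3 wants (1, 3), pool (3, 1) — not enough r3
  blocked: W1 wants (2, 2), pool (3, 1) — not enough r3
  blocked: W5 wants (1, 3), pool (3, 1) — not enough r3
  blocked: W4 wants (2, 4), pool (3, 1) — not enough r3


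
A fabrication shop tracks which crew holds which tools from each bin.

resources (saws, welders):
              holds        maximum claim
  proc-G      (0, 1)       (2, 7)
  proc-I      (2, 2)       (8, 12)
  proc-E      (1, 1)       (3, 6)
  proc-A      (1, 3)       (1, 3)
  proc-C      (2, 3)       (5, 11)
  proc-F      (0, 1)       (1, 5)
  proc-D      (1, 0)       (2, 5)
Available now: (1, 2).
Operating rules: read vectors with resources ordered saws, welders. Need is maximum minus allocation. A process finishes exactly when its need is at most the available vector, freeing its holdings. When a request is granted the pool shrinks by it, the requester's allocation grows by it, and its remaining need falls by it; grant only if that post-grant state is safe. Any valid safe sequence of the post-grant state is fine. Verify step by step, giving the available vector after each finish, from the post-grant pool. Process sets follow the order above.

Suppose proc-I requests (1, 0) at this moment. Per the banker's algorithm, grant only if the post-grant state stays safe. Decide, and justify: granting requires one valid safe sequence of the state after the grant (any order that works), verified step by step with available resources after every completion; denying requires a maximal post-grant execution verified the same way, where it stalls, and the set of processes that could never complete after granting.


GRANT: granting preserves safety; a valid post-grant sequence is proc-A, proc-D, proc-E, proc-G, proc-F, proc-C, proc-I.
Key observation: post-grant, (0, 2) remains, and an order beginning with proc-A completes everyone.
Step-by-step check of the post-grant state:
  pool = (0, 2)
  proc-A needs (0, 0) <= (0, 2) -> finishes; pool += (1, 3) = (1, 5)
  proc-D needs (1, 5) <= (1, 5) -> finishes; pool += (1, 0) = (2, 5)
  proc-E needs (2, 5) <= (2, 5) -> finishes; pool += (1, 1) = (3, 6)
  proc-G needs (2, 6) <= (3, 6) -> finishes; pool += (0, 1) = (3, 7)
  proc-F needs (1, 4) <= (3, 7) -> finishes; pool += (0, 1) = (3, 8)
  proc-C needs (3, 8) <= (3, 8) -> finishes; pool += (2, 3) = (5, 11)
  proc-I needs (5, 10) <= (5, 11) -> finishes; pool += (3, 2) = (8, 13)


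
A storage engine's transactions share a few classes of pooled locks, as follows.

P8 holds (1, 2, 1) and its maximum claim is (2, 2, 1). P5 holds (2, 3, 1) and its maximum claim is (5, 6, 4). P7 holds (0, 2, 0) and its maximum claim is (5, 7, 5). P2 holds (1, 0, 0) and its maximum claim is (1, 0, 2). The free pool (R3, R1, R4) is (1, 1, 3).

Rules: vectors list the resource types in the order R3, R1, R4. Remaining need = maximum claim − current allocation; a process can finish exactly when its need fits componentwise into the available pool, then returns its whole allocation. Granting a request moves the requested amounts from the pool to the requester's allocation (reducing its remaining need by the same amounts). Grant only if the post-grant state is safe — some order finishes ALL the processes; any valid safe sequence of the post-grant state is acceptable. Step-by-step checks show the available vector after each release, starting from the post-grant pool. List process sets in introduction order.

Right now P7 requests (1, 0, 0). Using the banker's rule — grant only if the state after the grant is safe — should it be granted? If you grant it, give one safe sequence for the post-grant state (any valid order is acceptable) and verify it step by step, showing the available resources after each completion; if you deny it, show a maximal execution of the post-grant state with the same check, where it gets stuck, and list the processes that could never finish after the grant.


DENY. Granting would leave the state unsafe.
Key observation: after P2, P8 complete, (2, 3, 4) is the best the pool ever gets, yet each leftover process wants more R3.
On the post-grant state, P2, P8 is a maximal run — nothing extends it. Verifying each step:
  pool = (0, 1, 3)
  P2: need (0, 0, 2) fits (0, 1, 3); releases (1, 0, 0), pool now (1, 1, 3)
  P8: need (1, 0, 0) fits (1, 1, 3); releases (1, 2, 1), pool now (2, 3, 4)
  blocked: P5 wants (3, 3, 3), pool (2, 3, 4) — not enough R3
  blocked: P7 wants (4, 5, 5), pool (2, 3, 4) — not enough R3, R1 and R4
Processes that could never finish after the grant: P5 and P7.


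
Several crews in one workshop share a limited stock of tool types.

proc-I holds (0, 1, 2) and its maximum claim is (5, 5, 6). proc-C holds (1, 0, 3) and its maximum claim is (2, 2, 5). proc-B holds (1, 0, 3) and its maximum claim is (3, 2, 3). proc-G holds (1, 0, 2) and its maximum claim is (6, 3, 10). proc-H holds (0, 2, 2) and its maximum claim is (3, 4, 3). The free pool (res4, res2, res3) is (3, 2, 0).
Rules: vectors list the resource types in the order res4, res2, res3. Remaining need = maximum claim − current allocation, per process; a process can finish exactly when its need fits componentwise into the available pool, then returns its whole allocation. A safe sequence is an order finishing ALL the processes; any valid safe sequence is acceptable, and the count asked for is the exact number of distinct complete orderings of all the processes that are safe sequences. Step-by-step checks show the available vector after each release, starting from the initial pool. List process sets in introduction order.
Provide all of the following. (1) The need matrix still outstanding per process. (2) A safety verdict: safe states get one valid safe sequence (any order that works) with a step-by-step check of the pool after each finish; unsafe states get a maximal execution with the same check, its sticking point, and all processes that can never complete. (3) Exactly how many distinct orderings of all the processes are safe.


(1) Remaining need (order res4, res2, res3):
  proc-I: (5, 4, 4)
  proc-C: (1, 2, 2)
  proc-B: (2, 2, 0)
  proc-G: (5, 3, 8)
  proc-H: (3, 2, 1)
(2) SAFE, for example via the order proc-B, proc-H, proc-C, proc-I, proc-G.
Key observation: at proc-B the run first touches a limit — (2, 2, 0) against (3, 2, 0), exact on a resource it actually requests.
Check, step by step:
  pool = (3, 2, 0)
  proc-B: need (2, 2, 0) fits (3, 2, 0); releases (1, 0, 3), pool now (4, 2, 3)
  proc-H: need (3, 2, 1) fits (4, 2, 3); releases (0, 2, 2), pool now (4, 4, 5)
  proc-C: need (1, 2, 2) fits (4, 4, 5); releases (1, 0, 3), pool now (5, 4, 8)
  proc-I: need (5, 4, 4) fits (5, 4, 8); releases (0, 1, 2), pool now (5, 5, 10)
  proc-G: need (5, 3, 8) fits (5, 5, 10); releases (1, 0, 2), pool now (6, 5, 12)
(3) Precisely 4 of the possible complete orderings are safe sequences.


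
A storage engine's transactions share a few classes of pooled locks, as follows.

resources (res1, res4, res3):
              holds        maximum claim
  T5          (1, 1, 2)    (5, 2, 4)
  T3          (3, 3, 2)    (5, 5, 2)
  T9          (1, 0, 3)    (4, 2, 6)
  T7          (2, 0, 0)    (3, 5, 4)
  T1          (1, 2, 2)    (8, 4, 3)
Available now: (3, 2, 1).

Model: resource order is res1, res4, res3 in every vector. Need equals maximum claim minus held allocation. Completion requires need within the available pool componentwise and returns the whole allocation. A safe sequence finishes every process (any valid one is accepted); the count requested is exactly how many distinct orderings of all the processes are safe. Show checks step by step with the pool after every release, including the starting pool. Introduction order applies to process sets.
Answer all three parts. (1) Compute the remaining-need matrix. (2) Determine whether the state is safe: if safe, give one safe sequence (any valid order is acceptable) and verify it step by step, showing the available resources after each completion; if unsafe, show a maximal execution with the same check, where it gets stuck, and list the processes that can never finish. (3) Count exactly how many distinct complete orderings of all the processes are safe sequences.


(1) Need matrix, components ordered res1, res4, res3:
  T5: (4, 1, 2)
  T3: (2, 2, 0)
  T9: (3, 2, 3)
  T7: (1, 5, 4)
  T1: (7, 2, 1)
(2) SAFE — a valid safe sequence is T3, T5, T7, T9, T1.
Key observation: the first exact fit in this order is T3 — it needs (2, 2, 0) with (3, 2, 1) free, meeting a requested resource to the last unit.
Check, step by step:
  pool = (3, 2, 1)
  run T3 (needs (2, 2, 0), free (3, 2, 1)); after release of (3, 3, 2) the pool is (6, 5, 3)
  run T5 (needs (4, 1, 2), free (6, 5, 3)); after release of (1, 1, 2) the pool is (7, 6, 5)
  run T7 (needs (1, 5, 4), free (7, 6, 5)); after release of (2, 0, 0) the pool is (9, 6, 5)
  run T9 (needs (3, 2, 3), free (9, 6, 5)); after release of (1, 0, 3) the pool is (10, 6, 8)
  run T1 (needs (7, 2, 1), free (10, 6, 8)); after release of (1, 2, 2) the pool is (11, 8, 10)
(3) The exact count: 12 of the possible complete orderings are safe sequences.


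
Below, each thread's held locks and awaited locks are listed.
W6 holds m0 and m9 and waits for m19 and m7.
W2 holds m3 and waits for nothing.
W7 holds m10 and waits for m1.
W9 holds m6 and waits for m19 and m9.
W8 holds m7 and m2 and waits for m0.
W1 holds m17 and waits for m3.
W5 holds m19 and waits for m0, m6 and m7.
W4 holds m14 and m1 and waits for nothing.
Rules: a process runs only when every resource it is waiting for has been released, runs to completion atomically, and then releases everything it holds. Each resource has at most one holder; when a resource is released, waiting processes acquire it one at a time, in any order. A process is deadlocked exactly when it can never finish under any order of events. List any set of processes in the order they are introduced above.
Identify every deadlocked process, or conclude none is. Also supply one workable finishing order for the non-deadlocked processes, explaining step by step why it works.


The deadlocked set is W6, W9, W8 and W5.
Key observation: the knot is the closed ring of waits W6 -> W8 -> W6; W9 and W5 are caught in further circular waits.
A valid finishing order for the others: W2, W4, W1, W7.
Verifying each step:
  W2: no waits; runs immediately, freeing m3
  W4: no waits; runs immediately, freeing m14 and m1
  run W1 (all its waits — m3 — are resolved); releases m17
  run W7 (all its waits — m1 — are resolved); releases m10


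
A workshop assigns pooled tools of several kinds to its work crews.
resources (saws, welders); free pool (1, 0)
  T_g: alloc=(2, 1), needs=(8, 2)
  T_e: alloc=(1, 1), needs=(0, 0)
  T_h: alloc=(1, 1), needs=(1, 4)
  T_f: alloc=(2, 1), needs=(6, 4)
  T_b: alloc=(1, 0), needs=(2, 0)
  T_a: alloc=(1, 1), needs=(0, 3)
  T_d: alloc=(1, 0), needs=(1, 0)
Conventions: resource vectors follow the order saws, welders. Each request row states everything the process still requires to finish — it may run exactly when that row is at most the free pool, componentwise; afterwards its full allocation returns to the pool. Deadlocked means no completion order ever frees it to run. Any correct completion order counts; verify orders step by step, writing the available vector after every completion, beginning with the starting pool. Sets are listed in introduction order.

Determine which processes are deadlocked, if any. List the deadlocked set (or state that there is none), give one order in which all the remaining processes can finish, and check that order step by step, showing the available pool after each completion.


Deadlocked set: T_g, T_h, T_f and T_a.
Key observation: T_d, T_b, T_e can finish, but then (4, 1) is all there is, and the blocked group's welders demands exceed it.
One completion order for the rest: T_d, T_b, T_e. Check, step by step:
  pool = (1, 0)
  T_d needs (1, 0) <= (1, 0) -> finishes; pool += (1, 0) = (2, 0)
  T_b needs (2, 0) <= (2, 0) -> finishes; pool += (1, 0) = (3, 0)
  T_e needs (0, 0) <= (3, 0) -> finishes; pool += (1, 1) = (4, 1)
None of the blocked processes ever fits:
  T_g cannot run: need (8, 2) vs free (4, 1) (insufficient saws and welders)
  T_h cannot run: need (1, 4) vs free (4, 1) (insufficient welders)
  T_f cannot run: need (6, 4) vs free (4, 1) (insufficient saws and welders)
  T_a cannot run: need (0, 3) vs free (4, 1) (insufficient welders)


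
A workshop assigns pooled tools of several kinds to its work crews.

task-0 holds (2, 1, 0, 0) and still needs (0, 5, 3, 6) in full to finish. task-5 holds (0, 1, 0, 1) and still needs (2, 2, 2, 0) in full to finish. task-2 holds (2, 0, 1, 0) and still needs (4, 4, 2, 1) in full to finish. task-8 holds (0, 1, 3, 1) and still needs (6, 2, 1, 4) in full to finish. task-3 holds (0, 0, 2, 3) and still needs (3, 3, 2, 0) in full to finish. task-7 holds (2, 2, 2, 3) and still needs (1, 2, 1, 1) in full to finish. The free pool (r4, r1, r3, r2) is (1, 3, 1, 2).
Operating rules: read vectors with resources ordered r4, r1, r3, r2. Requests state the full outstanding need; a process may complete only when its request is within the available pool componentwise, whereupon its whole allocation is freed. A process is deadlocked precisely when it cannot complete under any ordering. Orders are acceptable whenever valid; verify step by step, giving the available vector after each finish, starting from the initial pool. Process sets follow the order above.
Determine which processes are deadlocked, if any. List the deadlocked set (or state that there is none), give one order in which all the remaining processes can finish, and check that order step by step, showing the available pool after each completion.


The deadlocked set is empty.
Key observation: task-7 leads a chain of completions in which each release enables another process.
One completion order for the rest: task-7, task-5, task-3, task-0, task-2, task-8. Verifying each step:
  pool = (1, 3, 1, 2)
  task-7 needs (1, 2, 1, 1) <= (1, 3, 1, 2) -> finishes; pool += (2, 2, 2, 3) = (3, 5, 3, 5)
  task-5 needs (2, 2, 2, 0) <= (3, 5, 3, 5) -> finishes; pool += (0, 1, 0, 1) = (3, 6, 3, 6)
  task-3 needs (3, 3, 2, 0) <= (3, 6, 3, 6) -> finishes; pool += (0, 0, 2, 3) = (3, 6, 5, 9)
  task-0 needs (0, 5, 3, 6) <= (3, 6, 5, 9) -> finishes; pool += (2, 1, 0, 0) = (5, 7, 5, 9)
  task-2 needs (4, 4, 2, 1) <= (5, 7, 5, 9) -> finishes; pool += (2, 0, 1, 0) = (7, 7, 6, 9)
  task-8 needs (6, 2, 1, 4) <= (7, 7, 6, 9) -> finishes; pool += (0, 1, 3, 1) = (7, 8, 9, 10)


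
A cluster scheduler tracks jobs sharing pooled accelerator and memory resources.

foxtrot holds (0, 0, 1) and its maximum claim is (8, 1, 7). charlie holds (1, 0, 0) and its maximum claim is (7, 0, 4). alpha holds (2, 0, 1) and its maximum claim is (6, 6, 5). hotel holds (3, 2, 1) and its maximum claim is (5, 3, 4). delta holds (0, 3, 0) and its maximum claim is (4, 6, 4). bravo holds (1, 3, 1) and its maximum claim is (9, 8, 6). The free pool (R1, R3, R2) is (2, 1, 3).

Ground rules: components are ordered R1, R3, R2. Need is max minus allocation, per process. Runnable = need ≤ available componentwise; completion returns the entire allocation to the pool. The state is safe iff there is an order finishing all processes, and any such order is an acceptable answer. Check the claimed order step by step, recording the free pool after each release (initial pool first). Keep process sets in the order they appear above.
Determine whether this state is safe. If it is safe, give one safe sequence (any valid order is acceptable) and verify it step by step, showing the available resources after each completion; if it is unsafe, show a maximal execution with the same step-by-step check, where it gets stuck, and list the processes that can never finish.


SAFE, for example via the order hotel, delta, alpha, charlie, bravo, foxtrot.
Key observation: at hotel the run first touches a limit — (2, 1, 3) against (2, 1, 3), exact on a resource it actually requests.
Step-by-step check:
  pool = (2, 1, 3)
  hotel needs (2, 1, 3) <= (2, 1, 3) -> finishes; pool += (3, 2, 1) = (5, 3, 4)
  delta needs (4, 3, 4) <= (5, 3, 4) -> finishes; pool += (0, 3, 0) = (5, 6, 4)
  alpha needs (4, 6, 4) <= (5, 6, 4) -> finishes; pool += (2, 0, 1) = (7, 6, 5)
  charlie needs (6, 0, 4) <= (7, 6, 5) -> finishes; pool += (1, 0, 0) = (8, 6, 5)
  bravo needs (8, 5, 5) <= (8, 6, 5) -> finishes; pool += (1, 3, 1) = (9, 9, 6)
  foxtrot needs (8, 1, 6) <= (9, 9, 6) -> finishes; pool += (0, 0, 1) = (9, 9, 7)


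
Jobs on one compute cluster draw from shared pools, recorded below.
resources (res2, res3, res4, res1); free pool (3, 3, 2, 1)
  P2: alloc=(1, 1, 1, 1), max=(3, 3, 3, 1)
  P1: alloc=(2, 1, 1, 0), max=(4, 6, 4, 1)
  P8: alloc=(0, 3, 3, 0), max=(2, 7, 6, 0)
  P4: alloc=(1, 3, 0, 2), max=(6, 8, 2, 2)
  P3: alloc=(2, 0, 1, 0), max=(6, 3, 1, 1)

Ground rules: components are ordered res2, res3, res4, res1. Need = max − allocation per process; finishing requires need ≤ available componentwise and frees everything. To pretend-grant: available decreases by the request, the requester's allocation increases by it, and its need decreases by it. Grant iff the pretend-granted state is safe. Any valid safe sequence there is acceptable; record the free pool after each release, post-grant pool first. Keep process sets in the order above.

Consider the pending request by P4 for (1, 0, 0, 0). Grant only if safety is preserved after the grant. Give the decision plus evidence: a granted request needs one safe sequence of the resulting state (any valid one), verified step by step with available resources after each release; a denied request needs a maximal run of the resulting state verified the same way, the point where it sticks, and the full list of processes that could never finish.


GRANT: granting preserves safety; a valid post-grant sequence is P2, P8, P1, P3, P4.
Key observation: post-grant, (2, 3, 2, 1) remains, and an order beginning with P2 completes everyone.
Check on the post-grant state, step by step:
  pool = (2, 3, 2, 1)
  run P2 (needs (2, 2, 2, 0), free (2, 3, 2, 1)); after release of (1, 1, 1, 1) the pool is (3, 4, 3, 2)
  run P8 (needs (2, 4, 3, 0), free (3, 4, 3, 2)); after release of (0, 3, 3, 0) the pool is (3, 7, 6, 2)
  run P1 (needs (2, 5, 3, 1), free (3, 7, 6, 2)); after release of (2, 1, 1, 0) the pool is (5, 8, 7, 2)
  run P3 (needs (4, 3, 0, 1), free (5, 8, 7, 2)); after release of (2, 0, 1, 0) the pool is (7, 8, 8, 2)
  run P4 (needs (4, 5, 2, 0), free (7, 8, 8, 2)); after release of (2, 3, 0, 2) the pool is (9, 11, 8, 4)


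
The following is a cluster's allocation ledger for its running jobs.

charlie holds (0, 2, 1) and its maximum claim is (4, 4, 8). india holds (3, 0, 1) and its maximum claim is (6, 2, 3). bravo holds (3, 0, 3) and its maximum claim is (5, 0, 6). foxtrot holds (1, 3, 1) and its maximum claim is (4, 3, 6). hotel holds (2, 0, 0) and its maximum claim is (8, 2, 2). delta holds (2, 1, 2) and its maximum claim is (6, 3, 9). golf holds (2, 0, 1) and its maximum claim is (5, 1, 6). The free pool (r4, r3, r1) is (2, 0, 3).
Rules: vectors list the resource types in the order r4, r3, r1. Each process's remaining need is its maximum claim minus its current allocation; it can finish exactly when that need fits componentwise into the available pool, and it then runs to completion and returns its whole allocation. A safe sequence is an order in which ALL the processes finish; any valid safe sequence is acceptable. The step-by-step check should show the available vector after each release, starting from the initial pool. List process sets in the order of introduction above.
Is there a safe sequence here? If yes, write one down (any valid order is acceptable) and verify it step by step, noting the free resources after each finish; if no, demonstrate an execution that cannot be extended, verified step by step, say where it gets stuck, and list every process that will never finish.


The state is SAFE; one workable sequence: bravo, foxtrot, delta, hotel, golf, india, charlie.
Key observation: reading the order forward, bravo is the first process whose need (2, 0, 3) meets the free pool (2, 0, 3) exactly on a resource it requests.
Step-by-step check:
  pool = (2, 0, 3)
  bravo: need (2, 0, 3) fits (2, 0, 3); releases (3, 0, 3), pool now (5, 0, 6)
  foxtrot: need (3, 0, 5) fits (5, 0, 6); releases (1, 3, 1), pool now (6, 3, 7)
  delta: need (4, 2, 7) fits (6, 3, 7); releases (2, 1, 2), pool now (8, 4, 9)
  hotel: need (6, 2, 2) fits (8, 4, 9); releases (2, 0, 0), pool now (10, 4, 9)
  golf: need (3, 1, 5) fits (10, 4, 9); releases (2, 0, 1), pool now (12, 4, 10)
  india: need (3, 2, 2) fits (12, 4, 10); releases (3, 0, 1), pool now (15, 4, 11)
  charlie: need (4, 2, 7) fits (15, 4, 11); releases (0, 2, 1), pool now (15, 6, 12)


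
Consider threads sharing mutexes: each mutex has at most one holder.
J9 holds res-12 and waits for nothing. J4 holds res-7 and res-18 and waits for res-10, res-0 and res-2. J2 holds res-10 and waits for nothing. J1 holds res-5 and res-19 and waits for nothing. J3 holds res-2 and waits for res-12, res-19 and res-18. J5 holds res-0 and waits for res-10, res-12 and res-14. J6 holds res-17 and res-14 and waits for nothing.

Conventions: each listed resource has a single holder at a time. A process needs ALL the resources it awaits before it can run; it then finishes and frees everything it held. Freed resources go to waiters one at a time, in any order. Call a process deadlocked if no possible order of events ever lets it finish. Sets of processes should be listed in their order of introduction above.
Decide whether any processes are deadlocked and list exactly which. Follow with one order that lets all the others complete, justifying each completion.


The deadlocked set is J4 and J3.
Key observation: the cycle J4 -> J3 -> J4 can never break — each member waits on the next; no other process is dragged down with it.
A valid finishing order for the others: J2, J9, J1, J6, J5.
Verifying each step:
  run J2 (it waits on nothing); releases res-10
  run J9 (it waits on nothing); releases res-12
  run J1 (it waits on nothing); releases res-5 and res-19
  run J6 (it waits on nothing); releases res-17 and res-14
  J5: everything it awaited (res-10, res-12 and res-14) is free; runs, freeing res-0


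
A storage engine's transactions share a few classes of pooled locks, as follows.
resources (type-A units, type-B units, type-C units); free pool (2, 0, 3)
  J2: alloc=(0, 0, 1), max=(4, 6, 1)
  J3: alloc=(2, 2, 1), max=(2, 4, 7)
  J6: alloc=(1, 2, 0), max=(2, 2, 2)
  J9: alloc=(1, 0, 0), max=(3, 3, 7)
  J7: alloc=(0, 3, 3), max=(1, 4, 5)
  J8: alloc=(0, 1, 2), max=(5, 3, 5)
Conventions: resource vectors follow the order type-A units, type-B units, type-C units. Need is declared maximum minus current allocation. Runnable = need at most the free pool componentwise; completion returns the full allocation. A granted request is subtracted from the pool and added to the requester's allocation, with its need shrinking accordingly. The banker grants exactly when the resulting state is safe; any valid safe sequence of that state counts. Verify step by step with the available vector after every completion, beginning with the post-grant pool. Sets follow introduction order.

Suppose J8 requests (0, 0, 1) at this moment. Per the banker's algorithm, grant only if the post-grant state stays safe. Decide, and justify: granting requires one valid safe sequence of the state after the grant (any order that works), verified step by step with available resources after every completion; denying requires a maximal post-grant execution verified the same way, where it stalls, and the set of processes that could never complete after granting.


DENY: after the grant no complete ordering would exist.
Key observation: after J6, J7 the pool peaks at (3, 5, 5), and each blocked process is short somewhere: J2 on type-A units, type-B units; J3 on type-C units; J9 on type-C units; J8 on type-A units.
Pretend the grant happened; the run J6, J7 goes as far as possible. Verifying each step:
  pool = (2, 0, 2)
  J6 needs (1, 0, 2) <= (2, 0, 2) -> finishes; pool += (1, 2, 0) = (3, 2, 2)
  J7 needs (1, 1, 2) <= (3, 2, 2) -> finishes; pool += (0, 3, 3) = (3, 5, 5)
  blocked: J2 wants (4, 6, 0), pool (3, 5, 5) — not enough type-A units and type-B units
  blocked: J3 wants (0, 2, 6), pool (3, 5, 5) — not enough type-C units
  blocked: J9 wants (2, 3, 7), pool (3, 5, 5) — not enough type-C units
  blocked: J8 wants (5, 2, 2), pool (3, 5, 5) — not enough type-A units
Post-grant, the permanently blocked set is J2, J3, J9 and J8.


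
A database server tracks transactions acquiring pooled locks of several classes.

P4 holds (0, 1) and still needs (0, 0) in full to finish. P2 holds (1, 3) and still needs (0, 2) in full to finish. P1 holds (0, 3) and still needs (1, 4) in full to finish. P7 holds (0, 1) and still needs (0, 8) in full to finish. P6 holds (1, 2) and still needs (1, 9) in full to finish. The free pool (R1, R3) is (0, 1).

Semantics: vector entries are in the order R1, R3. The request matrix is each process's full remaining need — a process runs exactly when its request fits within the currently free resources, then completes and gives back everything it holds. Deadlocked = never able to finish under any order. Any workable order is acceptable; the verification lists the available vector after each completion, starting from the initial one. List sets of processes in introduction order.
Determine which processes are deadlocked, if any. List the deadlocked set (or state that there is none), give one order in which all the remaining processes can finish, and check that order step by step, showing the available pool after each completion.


No process is deadlocked.
Key observation: P4 can run right away; the returned allocation unlocks the remaining processes in turn.
One completion order for the rest: P4, P2, P1, P7, P6. Step-by-step check:
  pool = (0, 1)
  P4: need (0, 0) fits (0, 1); releases (0, 1), pool now (0, 2)
  P2: need (0, 2) fits (0, 2); releases (1, 3), pool now (1, 5)
  P1: need (1, 4) fits (1, 5); releases (0, 3), pool now (1, 8)
  P7: need (0, 8) fits (1, 8); releases (0, 1), pool now (1, 9)
  P6: need (1, 9) fits (1, 9); releases (1, 2), pool now (2, 11)


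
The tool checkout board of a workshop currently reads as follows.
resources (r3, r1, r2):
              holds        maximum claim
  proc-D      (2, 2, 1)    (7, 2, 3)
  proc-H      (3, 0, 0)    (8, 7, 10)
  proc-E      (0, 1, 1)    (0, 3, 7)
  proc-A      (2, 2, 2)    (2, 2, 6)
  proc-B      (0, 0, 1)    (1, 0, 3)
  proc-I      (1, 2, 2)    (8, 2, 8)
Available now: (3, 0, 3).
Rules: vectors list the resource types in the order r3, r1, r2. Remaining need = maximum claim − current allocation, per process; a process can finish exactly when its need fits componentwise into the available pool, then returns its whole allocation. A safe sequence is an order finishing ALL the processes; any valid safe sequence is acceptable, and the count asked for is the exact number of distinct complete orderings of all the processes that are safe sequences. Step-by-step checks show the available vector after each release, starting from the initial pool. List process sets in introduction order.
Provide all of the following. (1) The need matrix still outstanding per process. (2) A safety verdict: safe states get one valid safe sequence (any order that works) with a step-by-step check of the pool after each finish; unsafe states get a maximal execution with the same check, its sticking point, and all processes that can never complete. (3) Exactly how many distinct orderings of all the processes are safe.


(1) Remaining need (order r3, r1, r2):
  proc-D: (5, 0, 2)
  proc-H: (5, 7, 10)
  proc-E: (0, 2, 6)
  proc-A: (0, 0, 4)
  proc-B: (1, 0, 2)
  proc-I: (7, 0, 6)
(2) SAFE — a valid safe sequence is proc-B, proc-A, proc-D, proc-E, proc-I, proc-H.
Key observation: the order's first zero-slack moment is proc-A ((0, 0, 4) needed, (3, 0, 4) free — a requested resource with nothing to spare).
Verifying each step:
  pool = (3, 0, 3)
  proc-B: need (1, 0, 2) fits (3, 0, 3); releases (0, 0, 1), pool now (3, 0, 4)
  proc-A: need (0, 0, 4) fits (3, 0, 4); releases (2, 2, 2), pool now (5, 2, 6)
  proc-D: need (5, 0, 2) fits (5, 2, 6); releases (2, 2, 1), pool now (7, 4, 7)
  proc-E: need (0, 2, 6) fits (7, 4, 7); releases (0, 1, 1), pool now (7, 5, 8)
  proc-I: need (7, 0, 6) fits (7, 5, 8); releases (1, 2, 2), pool now (8, 7, 10)
  proc-H: need (5, 7, 10) fits (8, 7, 10); releases (3, 0, 0), pool now (11, 7, 10)
(3) Precisely 3 of the possible complete orderings are safe sequences.


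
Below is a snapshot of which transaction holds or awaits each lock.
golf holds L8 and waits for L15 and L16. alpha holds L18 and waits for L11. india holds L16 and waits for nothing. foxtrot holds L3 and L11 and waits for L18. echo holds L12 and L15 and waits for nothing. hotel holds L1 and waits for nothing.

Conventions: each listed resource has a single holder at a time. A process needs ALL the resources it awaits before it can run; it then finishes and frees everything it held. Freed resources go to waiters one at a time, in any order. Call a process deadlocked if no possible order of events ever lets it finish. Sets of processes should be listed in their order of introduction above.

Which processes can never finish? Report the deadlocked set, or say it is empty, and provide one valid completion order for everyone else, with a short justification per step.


Deadlocked set: alpha and foxtrot.
Key observation: the loop alpha -> foxtrot -> alpha blocks itself forever; no other process is dragged down with it.
One completion order for the rest: echo, hotel, india, golf.
Step-by-step check:
  run echo (it waits on nothing); releases L12 and L15
  run hotel (it waits on nothing); releases L1
  run india (it waits on nothing); releases L16
  golf: everything it awaited (L15 and L16) is free; runs, freeing L8


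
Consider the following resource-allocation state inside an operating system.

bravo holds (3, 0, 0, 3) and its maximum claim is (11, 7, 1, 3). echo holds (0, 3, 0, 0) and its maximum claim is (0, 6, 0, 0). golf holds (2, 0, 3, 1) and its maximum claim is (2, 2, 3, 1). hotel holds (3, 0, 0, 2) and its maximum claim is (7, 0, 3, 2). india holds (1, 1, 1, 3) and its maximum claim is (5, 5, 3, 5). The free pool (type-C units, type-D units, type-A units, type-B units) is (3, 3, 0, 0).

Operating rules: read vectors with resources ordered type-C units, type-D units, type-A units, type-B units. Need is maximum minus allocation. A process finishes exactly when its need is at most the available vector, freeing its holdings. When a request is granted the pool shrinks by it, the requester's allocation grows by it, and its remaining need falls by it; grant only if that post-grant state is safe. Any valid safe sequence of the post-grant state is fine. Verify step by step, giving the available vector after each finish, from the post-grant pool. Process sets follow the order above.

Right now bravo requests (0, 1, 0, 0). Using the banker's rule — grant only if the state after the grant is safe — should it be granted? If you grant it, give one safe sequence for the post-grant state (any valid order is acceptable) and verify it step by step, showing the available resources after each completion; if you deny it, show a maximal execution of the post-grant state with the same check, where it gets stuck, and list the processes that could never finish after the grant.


DENY — the pretend-granted state is unsafe.
Key observation: type-D units is the bottleneck — with golf, hotel done the pool holds (8, 2, 3, 3), short of every remaining need.
On the post-grant state, golf, hotel is a maximal run — nothing extends it. Check, step by step:
  pool = (3, 2, 0, 0)
  golf: need (0, 2, 0, 0) fits (3, 2, 0, 0); releases (2, 0, 3, 1), pool now (5, 2, 3, 1)
  hotel: need (4, 0, 3, 0) fits (5, 2, 3, 1); releases (3, 0, 0, 2), pool now (8, 2, 3, 3)
  blocked: bravo wants (8, 6, 1, 0), pool (8, 2, 3, 3) — not enough type-D units
  blocked: echo wants (0, 3, 0, 0), pool (8, 2, 3, 3) — not enough type-D units
  blocked: india wants (4, 4, 2, 2), pool (8, 2, 3, 3) — not enough type-D units
Processes that could never finish after the grant: bravo, echo and india.


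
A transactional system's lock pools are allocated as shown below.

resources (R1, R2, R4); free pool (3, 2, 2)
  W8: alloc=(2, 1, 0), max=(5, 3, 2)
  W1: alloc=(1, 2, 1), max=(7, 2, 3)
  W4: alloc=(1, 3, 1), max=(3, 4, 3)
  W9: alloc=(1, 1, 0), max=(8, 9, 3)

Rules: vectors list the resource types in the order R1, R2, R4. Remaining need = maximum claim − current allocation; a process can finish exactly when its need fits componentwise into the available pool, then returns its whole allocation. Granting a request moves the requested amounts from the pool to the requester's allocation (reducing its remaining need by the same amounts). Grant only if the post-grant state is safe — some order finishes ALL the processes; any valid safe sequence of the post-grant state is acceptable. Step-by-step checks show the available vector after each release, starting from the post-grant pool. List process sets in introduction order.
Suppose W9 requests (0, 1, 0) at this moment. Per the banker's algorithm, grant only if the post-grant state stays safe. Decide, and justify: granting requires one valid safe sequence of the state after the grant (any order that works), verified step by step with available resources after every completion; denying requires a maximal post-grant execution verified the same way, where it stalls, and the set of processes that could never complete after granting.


GRANT: granting preserves safety; a valid post-grant sequence is W4, W8, W1, W9.
Key observation: granting shrinks the pool to (3, 1, 2), yet W4 still fits and the chain goes through.
Check on the post-grant state, step by step:
  pool = (3, 1, 2)
  W4: need (2, 1, 2) fits (3, 1, 2); releases (1, 3, 1), pool now (4, 4, 3)
  W8: need (3, 2, 2) fits (4, 4, 3); releases (2, 1, 0), pool now (6, 5, 3)
  W1: need (6, 0, 2) fits (6, 5, 3); releases (1, 2, 1), pool now (7, 7, 4)
  W9: need (7, 7, 3) fits (7, 7, 4); releases (1, 2, 0), pool now (8, 9, 4)
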